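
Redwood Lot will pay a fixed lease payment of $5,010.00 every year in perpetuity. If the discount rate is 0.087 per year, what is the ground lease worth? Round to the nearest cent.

Level perpetuity: PV = C / r = $5,010.00 / 0.087 = $57,586.21

$57586.21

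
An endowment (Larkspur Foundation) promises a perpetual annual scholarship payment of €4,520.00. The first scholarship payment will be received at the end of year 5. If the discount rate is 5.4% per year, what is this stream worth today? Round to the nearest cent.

Value at end of year 4: C / r = €4,520.00 / 0.054 = €83,703.7037
Discount to today: PV = €83,703.7037 / (1 + 0.054)^4 = €83,703.7037 / 1.234134 = €67,823.82

€67823.82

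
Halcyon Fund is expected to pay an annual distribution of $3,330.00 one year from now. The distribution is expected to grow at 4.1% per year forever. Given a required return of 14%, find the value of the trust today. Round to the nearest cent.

Growing perpetuity: P = D₁ / (r − g) = $3,330.0000 / (0.14 − 0.041) = $33,636.36

$33636.36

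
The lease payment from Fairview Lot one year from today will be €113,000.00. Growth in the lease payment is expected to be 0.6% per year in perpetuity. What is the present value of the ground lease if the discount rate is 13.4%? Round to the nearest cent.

€882812.50

Growing perpetuity: P = D₁ / (r − g) = €113,000.0000 / (0.134 − 0.006) = €882,812.50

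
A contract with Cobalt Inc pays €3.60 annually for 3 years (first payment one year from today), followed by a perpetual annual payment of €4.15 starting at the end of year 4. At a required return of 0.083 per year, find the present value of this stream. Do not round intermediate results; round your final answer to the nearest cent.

PV of 3-year annuity: €3.60 × [1 − (1+0.083)^−3] / 0.083 = 9.22756
Perpetuity value at year 3: €4.15 / 0.083 = 50.00000
PV of perpetuity: 50.00000 / (1+0.083)^3 = 39.36268
Total PV = 9.22756 + 39.36268 = 48.59023

€48.59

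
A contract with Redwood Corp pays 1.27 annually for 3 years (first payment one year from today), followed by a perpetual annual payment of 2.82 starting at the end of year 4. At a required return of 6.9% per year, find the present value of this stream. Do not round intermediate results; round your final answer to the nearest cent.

PV of 3-year annuity: 1.27 × [1 − (1+0.069)^−3] / 0.069 = 3.33898
Perpetuity value at year 3: 2.82 / 0.069 = 40.86957
PV of perpetuity: 40.86957 / (1+0.069)^3 = 33.45545
Total PV = 3.33898 + 33.45545 = 36.79443

36.79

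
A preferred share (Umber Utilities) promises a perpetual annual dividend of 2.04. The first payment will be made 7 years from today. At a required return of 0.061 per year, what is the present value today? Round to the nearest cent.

23.44

Value at end of year 6: C / r = 2.04 / 0.061 = 33.4426
Discount to today: PV = 33.4426 / (1 + 0.061)^6 = 33.4426 / 1.426567 = 23.44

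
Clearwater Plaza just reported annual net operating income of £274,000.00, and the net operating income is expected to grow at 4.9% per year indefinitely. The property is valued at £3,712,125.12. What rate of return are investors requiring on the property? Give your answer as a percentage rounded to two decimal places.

12.64%

D₁ = £274,000.00 × 1.049 = £287,426.0000
P = D₁/(r − g) ⇒ r = D₁/P + g = £287,426.0000/£3,712,125.12 + 0.049 = 0.077429 + 0.049 = 0.126429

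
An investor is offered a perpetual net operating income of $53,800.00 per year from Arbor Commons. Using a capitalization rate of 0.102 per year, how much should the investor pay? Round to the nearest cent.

Level perpetuity: PV = C / r = $53,800.00 / 0.102 = $527,450.98

$527450.98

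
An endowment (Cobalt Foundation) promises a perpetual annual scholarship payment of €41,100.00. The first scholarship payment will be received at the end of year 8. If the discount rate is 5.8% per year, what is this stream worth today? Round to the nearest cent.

€477544.84

Value at end of year 7: C / r = €41,100.00 / 0.058 = €708,620.6897
Discount to today: PV = €708,620.6897 / (1 + 0.058)^7 = €708,620.6897 / 1.483883 = €477,544.84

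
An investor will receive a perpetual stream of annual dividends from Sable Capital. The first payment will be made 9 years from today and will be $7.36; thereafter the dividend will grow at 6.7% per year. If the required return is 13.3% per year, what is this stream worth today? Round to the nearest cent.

$41.07

Value at end of year 8: C₁ / (r − g) = $7.36 / (0.133 − 0.067) = $111.5152
Discount to today: PV = $111.5152 / (1 + 0.133)^8 = $111.5152 / 2.715434 = $41.07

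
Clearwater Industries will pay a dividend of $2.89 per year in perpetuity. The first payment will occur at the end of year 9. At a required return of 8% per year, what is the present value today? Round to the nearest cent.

$19.52

Value at end of year 8: C / r = $2.89 / 0.08 = $36.1250
Discount to today: PV = $36.1250 / (1 + 0.08)^8 = $36.1250 / 1.850930 = $19.52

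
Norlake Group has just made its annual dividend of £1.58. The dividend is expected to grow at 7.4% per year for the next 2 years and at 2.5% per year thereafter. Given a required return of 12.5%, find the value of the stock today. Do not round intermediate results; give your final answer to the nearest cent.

D_1 = 1.69692
D_2 = 1.82249
Terminal value at year 2: TV = D_2×(1+g_2)/(r−g_2) = 1.86805/0.1 = 18.68054
P_0 = D_1/(1+r)^1 + D_2/(1+r)^2 + TV/(1+r)^2
    = 1.50837 + 1.43999 + 14.75994 = 17.70830

£17.71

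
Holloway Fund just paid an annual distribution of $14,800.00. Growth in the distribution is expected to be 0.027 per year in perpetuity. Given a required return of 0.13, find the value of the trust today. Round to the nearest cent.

D₁ = D₀ × (1 + g) = $14,800.00 × 1.027 = $15,199.6000
Growing perpetuity: P = D₁ / (r − g) = $15,199.6000 / (0.13 − 0.027) = $147,568.93

$147568.93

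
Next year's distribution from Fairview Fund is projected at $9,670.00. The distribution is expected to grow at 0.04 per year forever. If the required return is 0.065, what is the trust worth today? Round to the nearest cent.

Growing perpetuity: P = D₁ / (r − g) = $9,670.0000 / (0.065 − 0.04) = $386,800.00

$386800.00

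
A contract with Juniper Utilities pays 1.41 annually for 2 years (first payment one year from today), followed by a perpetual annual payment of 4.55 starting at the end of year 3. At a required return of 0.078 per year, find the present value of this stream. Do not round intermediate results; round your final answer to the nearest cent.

52.72

PV of 2-year annuity: 1.41 × [1 − (1+0.078)^−2] / 0.078 = 2.52132
Perpetuity value at year 2: 4.55 / 0.078 = 58.33333
PV of perpetuity: 58.33333 / (1+0.078)^2 = 50.19717
Total PV = 2.52132 + 50.19717 = 52.71849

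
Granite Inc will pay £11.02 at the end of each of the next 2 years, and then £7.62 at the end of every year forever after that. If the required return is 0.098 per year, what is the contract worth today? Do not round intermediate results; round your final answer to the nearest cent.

£83.67

PV of 2-year annuity: £11.02 × [1 − (1+0.098)^−2] / 0.098 = 19.17708
Perpetuity value at year 2: £7.62 / 0.098 = 77.75510
PV of perpetuity: 77.75510 / (1+0.098)^2 = 64.49473
Total PV = 19.17708 + 64.49473 = 83.67180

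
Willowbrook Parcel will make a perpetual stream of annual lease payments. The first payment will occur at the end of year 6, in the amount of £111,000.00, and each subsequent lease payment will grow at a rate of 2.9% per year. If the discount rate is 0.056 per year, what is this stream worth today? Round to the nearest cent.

Value at end of year 5: C₁ / (r − g) = £111,000.00 / (0.056 − 0.029) = £4,111,111.1111
Discount to today: PV = £4,111,111.1111 / (1 + 0.056)^5 = £4,111,111.1111 / 1.313166 = £3,130,686.81

£3130686.81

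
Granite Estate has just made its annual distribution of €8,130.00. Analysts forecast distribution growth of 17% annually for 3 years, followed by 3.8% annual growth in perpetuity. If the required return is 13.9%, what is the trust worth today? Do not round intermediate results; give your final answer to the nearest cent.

D_1 = 9512.10000
D_2 = 11129.15700
D_3 = 13021.11369
Terminal value at year 3: TV = D_3×(1+g_2)/(r−g_2) = 13515.91601/0.101 = 133820.95060
P_0 = D_1/(1+r)^1 + D_2/(1+r)^2 + D_3/(1+r)^3 + TV/(1+r)^3
    = 8351.27305 + 8578.56845 + 8812.05012 + 90563.44579 = 116305.33740

€116305.34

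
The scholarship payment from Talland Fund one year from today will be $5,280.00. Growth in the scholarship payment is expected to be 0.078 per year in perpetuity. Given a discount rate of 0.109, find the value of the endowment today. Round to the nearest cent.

$170322.58

Growing perpetuity: P = D₁ / (r − g) = $5,280.0000 / (0.109 − 0.078) = $170,322.58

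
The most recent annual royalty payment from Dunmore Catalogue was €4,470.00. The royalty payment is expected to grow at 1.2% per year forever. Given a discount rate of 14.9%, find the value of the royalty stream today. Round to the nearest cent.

D₁ = D₀ × (1 + g) = €4,470.00 × 1.012 = €4,523.6400
Growing perpetuity: P = D₁ / (r − g) = €4,523.6400 / (0.149 − 0.012) = €33,019.27

€33019.27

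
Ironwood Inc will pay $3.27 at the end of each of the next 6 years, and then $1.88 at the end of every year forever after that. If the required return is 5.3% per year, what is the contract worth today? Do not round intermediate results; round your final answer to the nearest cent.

$42.46

PV of 6-year annuity: $3.27 × [1 − (1+0.053)^−6] / 0.053 = 16.43946
Perpetuity value at year 6: $1.88 / 0.053 = 35.47170
PV of perpetuity: 35.47170 / (1+0.053)^6 = 26.02027
Total PV = 16.43946 + 26.02027 = 42.45972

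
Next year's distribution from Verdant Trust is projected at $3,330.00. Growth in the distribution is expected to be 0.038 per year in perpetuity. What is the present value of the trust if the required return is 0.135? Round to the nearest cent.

Growing perpetuity: P = D₁ / (r − g) = $3,330.0000 / (0.135 − 0.038) = $34,329.90

$34329.90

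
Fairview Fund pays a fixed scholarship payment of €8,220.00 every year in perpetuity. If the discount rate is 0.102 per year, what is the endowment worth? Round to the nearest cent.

Level perpetuity: PV = C / r = €8,220.00 / 0.102 = €80,588.24

€80588.24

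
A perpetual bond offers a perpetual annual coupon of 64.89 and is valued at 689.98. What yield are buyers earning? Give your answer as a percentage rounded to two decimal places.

P = C/r ⇒ r = C/P = 64.89/689.98 = 0.094046

9.40%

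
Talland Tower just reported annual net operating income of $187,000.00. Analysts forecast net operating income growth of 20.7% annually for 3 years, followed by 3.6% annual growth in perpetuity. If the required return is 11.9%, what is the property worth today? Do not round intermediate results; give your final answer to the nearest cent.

D_1 = 225709.00000
D_2 = 272430.76300
D_3 = 328823.93094
Terminal value at year 3: TV = D_3×(1+g_2)/(r−g_2) = 340661.59245/0.083 = 4104356.53560
P_0 = D_1/(1+r)^1 + D_2/(1+r)^2 + D_3/(1+r)^3 + TV/(1+r)^3
    = 201705.98749 + 217568.47802 + 234678.42088 + 2929239.08471 = 3583191.97110

$3583191.97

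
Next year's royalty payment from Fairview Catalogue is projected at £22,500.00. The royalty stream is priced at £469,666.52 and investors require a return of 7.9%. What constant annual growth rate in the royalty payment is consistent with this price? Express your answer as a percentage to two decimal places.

3.11%

P = D₁/(r−g) ⇒ g = r − D₁/P = 0.079 − £22,500.00/£469,666.52 = 0.031094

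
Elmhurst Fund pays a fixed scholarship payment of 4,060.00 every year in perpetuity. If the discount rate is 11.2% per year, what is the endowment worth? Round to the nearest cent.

36250.00

Level perpetuity: PV = C / r = 4,060.00 / 0.112 = 36,250.00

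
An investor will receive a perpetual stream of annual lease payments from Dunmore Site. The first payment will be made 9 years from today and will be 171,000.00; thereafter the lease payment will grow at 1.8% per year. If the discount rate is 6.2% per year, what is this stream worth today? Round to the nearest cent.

2401857.85

Value at end of year 8: C₁ / (r − g) = 171,000.00 / (0.062 − 0.018) = 3,886,363.6364
Discount to today: PV = 3,886,363.6364 / (1 + 0.062)^8 = 3,886,363.6364 / 1.618066 = 2,401,857.85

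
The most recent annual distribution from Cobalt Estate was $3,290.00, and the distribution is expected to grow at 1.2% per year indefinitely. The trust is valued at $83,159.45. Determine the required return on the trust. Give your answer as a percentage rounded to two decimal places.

D₁ = $3,290.00 × 1.012 = $3,329.4800
P = D₁/(r − g) ⇒ r = D₁/P + g = $3,329.4800/$83,159.45 + 0.012 = 0.040037 + 0.012 = 0.052037

5.20%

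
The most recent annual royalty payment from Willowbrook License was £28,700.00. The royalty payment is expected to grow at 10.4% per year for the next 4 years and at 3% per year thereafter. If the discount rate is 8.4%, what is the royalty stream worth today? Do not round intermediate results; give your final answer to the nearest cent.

D_1 = 31684.80000
D_2 = 34980.01920
D_3 = 38617.94120
D_4 = 42634.20708
Terminal value at year 4: TV = D_4×(1+g_2)/(r−g_2) = 43913.23329/0.054 = 813208.02396
P_0 = D_1/(1+r)^1 + D_2/(1+r)^2 + D_3/(1+r)^3 + D_4/(1+r)^4 + TV/(1+r)^4
    = 29229.52030 + 29768.81034 + 30318.05038 + 30877.42400 + 588958.27267 = 709152.07769

£709152.08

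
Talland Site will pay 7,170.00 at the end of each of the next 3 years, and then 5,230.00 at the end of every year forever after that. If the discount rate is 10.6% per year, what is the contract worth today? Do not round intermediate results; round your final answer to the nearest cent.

PV of 3-year annuity: 7,170.00 × [1 − (1+0.106)^−3] / 0.106 = 17644.05313
Perpetuity value at year 3: 5,230.00 / 0.106 = 49339.62264
PV of perpetuity: 49339.62264 / (1+0.106)^3 = 36469.55320
Total PV = 17644.05313 + 36469.55320 = 54113.60633

54113.61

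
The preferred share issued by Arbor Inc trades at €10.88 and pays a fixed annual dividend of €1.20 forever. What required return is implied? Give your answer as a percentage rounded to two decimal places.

P = C/r ⇒ r = C/P = €1.20/€10.88 = 0.110294

11.03%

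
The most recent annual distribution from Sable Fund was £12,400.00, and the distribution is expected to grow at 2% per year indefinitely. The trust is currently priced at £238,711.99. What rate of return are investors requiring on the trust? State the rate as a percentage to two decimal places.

7.30%

D₁ = £12,400.00 × 1.02 = £12,648.0000
P = D₁/(r − g) ⇒ r = D₁/P + g = £12,648.0000/£238,711.99 + 0.02 = 0.052984 + 0.02 = 0.072984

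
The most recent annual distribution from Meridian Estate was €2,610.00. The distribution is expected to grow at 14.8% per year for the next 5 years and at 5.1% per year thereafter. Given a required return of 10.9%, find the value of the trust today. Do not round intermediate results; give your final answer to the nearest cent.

€70709.97

D_1 = 2996.28000
D_2 = 3439.72944
D_3 = 3948.80940
D_4 = 4533.23319
D_5 = 5204.15170
Terminal value at year 5: TV = D_5×(1+g_2)/(r−g_2) = 5469.56344/0.058 = 94302.81787
P_0 = D_1/(1+r)^1 + D_2/(1+r)^2 + D_3/(1+r)^3 + D_4/(1+r)^4 + D_5/(1+r)^5 + TV/(1+r)^5
    = 2701.78539 + 2796.79858 + 2895.15309 + 2996.96641 + 3102.36018 + 56216.90595 = 70709.96960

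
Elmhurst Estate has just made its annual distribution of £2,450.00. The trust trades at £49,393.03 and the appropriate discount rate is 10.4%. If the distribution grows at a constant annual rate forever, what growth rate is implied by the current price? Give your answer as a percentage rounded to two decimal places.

P = D₀(1+g)/(r−g) ⇒ P(r−g) = D₀(1+g) ⇒ g(P+D₀) = P·r − D₀
g = (P·r − D₀)/(P + D₀) = (£49,393.03×0.104 − £2,450.00) / (£49,393.03 + £2,450.00) = 0.051827

5.18%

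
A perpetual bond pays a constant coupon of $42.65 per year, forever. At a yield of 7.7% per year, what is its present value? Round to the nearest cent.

$553.90

Level perpetuity: PV = C / r = $42.65 / 0.077 = $553.90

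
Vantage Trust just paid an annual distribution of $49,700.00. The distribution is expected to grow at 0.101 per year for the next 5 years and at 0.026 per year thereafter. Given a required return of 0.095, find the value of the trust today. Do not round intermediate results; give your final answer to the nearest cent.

$1012102.45

D_1 = 54719.70000
D_2 = 60246.38970
D_3 = 66331.27506
D_4 = 73030.73384
D_5 = 80406.83796
Terminal value at year 5: TV = D_5×(1+g_2)/(r−g_2) = 82497.41575/0.069 = 1195614.72095
P_0 = D_1/(1+r)^1 + D_2/(1+r)^2 + D_3/(1+r)^3 + D_4/(1+r)^4 + D_5/(1+r)^5 + TV/(1+r)^5
    = 49972.32877 + 50246.14975 + 50521.47112 + 50798.30109 + 51076.64795 + 759487.54777 = 1012102.44644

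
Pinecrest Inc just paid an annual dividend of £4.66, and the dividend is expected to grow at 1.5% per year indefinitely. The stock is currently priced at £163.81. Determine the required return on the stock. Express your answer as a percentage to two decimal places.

D₁ = £4.66 × 1.015 = £4.7299
P = D₁/(r − g) ⇒ r = D₁/P + g = £4.7299/£163.81 + 0.015 = 0.028874 + 0.015 = 0.043874

4.39%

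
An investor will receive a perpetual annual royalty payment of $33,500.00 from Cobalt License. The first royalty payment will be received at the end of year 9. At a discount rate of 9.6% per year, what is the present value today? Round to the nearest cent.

Value at end of year 8: C / r = $33,500.00 / 0.096 = $348,958.3333
Discount to today: PV = $348,958.3333 / (1 + 0.096)^8 = $348,958.3333 / 2.082018 = $167,605.84

$167605.84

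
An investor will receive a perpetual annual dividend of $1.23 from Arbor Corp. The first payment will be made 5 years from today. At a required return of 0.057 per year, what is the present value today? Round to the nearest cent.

Value at end of year 4: C / r = $1.23 / 0.057 = $21.5789
Discount to today: PV = $21.5789 / (1 + 0.057)^4 = $21.5789 / 1.248245 = $17.29

$17.29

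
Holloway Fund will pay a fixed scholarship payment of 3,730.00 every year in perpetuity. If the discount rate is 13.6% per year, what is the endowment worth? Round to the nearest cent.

27426.47

Level perpetuity: PV = C / r = 3,730.00 / 0.136 = 27,426.47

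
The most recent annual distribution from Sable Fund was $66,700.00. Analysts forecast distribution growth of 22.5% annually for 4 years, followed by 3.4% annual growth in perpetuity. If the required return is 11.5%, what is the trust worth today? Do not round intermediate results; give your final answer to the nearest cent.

$1579948.03

D_1 = 81707.50000
D_2 = 100091.68750
D_3 = 122612.31719
D_4 = 150200.08855
Terminal value at year 4: TV = D_4×(1+g_2)/(r−g_2) = 155306.89157/0.081 = 1917369.03167
P_0 = D_1/(1+r)^1 + D_2/(1+r)^2 + D_3/(1+r)^3 + D_4/(1+r)^4 + TV/(1+r)^4
    = 73280.26906 + 80509.71264 + 88452.37488 + 97178.61814 + 1240527.05129 = 1579948.02600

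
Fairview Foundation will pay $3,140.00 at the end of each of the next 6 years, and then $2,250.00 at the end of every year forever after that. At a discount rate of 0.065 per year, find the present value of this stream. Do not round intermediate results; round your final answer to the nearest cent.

PV of 6-year annuity: $3,140.00 × [1 − (1+0.065)^−6] / 0.065 = 15200.78257
Perpetuity value at year 6: $2,250.00 / 0.065 = 34615.38462
PV of perpetuity: 34615.38462 / (1+0.065)^6 = 23723.10411
Total PV = 15200.78257 + 23723.10411 = 38923.88668

$38923.89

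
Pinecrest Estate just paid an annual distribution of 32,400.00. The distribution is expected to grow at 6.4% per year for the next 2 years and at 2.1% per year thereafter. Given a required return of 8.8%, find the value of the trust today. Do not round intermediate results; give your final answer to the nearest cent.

D_1 = 34473.60000
D_2 = 36679.91040
Terminal value at year 2: TV = D_2×(1+g_2)/(r−g_2) = 37450.18852/0.067 = 558958.03759
P_0 = D_1/(1+r)^1 + D_2/(1+r)^2 + TV/(1+r)^2
    = 31685.29412 + 30986.35381 + 472195.03338 = 534866.68130

534866.68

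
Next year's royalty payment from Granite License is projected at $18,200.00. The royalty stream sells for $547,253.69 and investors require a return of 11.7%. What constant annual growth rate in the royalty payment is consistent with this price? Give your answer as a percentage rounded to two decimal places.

8.37%

P = D₁/(r−g) ⇒ g = r − D₁/P = 0.117 − $18,200.00/$547,253.69 = 0.083743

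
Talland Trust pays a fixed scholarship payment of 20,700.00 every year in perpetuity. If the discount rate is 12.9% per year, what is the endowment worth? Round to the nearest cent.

160465.12

Level perpetuity: PV = C / r = 20,700.00 / 0.129 = 160,465.12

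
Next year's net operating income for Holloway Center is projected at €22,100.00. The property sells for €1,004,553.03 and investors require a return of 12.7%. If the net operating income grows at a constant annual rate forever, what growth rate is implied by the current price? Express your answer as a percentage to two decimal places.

10.50%

P = D₁/(r−g) ⇒ g = r − D₁/P = 0.127 − €22,100.00/€1,004,553.03 = 0.105000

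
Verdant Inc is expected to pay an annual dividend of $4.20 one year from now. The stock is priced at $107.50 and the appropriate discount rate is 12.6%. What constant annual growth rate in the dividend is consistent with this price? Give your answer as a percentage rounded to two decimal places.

P = D₁/(r−g) ⇒ g = r − D₁/P = 0.126 − $4.20/$107.50 = 0.086930

8.69%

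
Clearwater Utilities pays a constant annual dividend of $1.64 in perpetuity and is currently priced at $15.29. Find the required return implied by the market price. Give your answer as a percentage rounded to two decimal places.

P = C/r ⇒ r = C/P = $1.64/$15.29 = 0.107260

10.73%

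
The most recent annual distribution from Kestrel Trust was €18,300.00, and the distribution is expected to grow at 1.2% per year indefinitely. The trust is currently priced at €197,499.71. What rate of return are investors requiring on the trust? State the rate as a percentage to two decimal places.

10.58%

D₁ = €18,300.00 × 1.012 = €18,519.6000
P = D₁/(r − g) ⇒ r = D₁/P + g = €18,519.6000/€197,499.71 + 0.012 = 0.093770 + 0.012 = 0.105770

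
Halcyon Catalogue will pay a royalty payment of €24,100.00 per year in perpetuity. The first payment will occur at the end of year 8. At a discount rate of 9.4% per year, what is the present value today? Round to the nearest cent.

Value at end of year 7: C / r = €24,100.00 / 0.094 = €256,382.9787
Discount to today: PV = €256,382.9787 / (1 + 0.094)^7 = €256,382.9787 / 1.875518 = €136,699.82

€136699.82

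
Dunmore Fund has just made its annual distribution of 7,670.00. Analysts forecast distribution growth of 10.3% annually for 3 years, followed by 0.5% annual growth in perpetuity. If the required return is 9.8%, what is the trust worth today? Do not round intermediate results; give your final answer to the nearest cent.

107243.16

D_1 = 8460.01000
D_2 = 9331.39103
D_3 = 10292.52431
Terminal value at year 3: TV = D_3×(1+g_2)/(r−g_2) = 10343.98693/0.093 = 111225.66589
P_0 = D_1/(1+r)^1 + D_2/(1+r)^2 + D_3/(1+r)^3 + TV/(1+r)^3
    = 7704.92714 + 7740.01333 + 7775.25929 + 84022.96331 = 107243.16308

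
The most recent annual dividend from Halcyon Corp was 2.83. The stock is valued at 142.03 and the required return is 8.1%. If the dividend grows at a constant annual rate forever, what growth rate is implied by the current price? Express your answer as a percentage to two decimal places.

P = D₀(1+g)/(r−g) ⇒ P(r−g) = D₀(1+g) ⇒ g(P+D₀) = P·r − D₀
g = (P·r − D₀)/(P + D₀) = (142.03×0.081 − 2.83) / (142.03 + 2.83) = 0.059881

5.99%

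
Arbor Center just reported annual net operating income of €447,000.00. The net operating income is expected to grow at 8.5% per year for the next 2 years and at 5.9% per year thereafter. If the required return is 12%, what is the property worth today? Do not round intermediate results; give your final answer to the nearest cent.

€8135308.40

D_1 = 484995.00000
D_2 = 526219.57500
Terminal value at year 2: TV = D_2×(1+g_2)/(r−g_2) = 557266.52993/0.061 = 9135516.88402
P_0 = D_1/(1+r)^1 + D_2/(1+r)^2 + TV/(1+r)^2
    = 433031.25000 + 419499.02344 + 7282778.12820 = 8135308.40164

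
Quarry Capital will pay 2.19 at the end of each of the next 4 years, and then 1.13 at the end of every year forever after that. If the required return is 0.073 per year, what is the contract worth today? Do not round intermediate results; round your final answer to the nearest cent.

PV of 4-year annuity: 2.19 × [1 − (1+0.073)^−4] / 0.073 = 7.36803
Perpetuity value at year 4: 1.13 / 0.073 = 15.47945
PV of perpetuity: 15.47945 / (1+0.073)^4 = 11.67768
Total PV = 7.36803 + 11.67768 = 19.04571

19.05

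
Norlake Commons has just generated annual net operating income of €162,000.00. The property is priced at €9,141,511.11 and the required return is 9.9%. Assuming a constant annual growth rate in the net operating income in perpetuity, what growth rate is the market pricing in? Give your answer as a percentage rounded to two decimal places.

P = D₀(1+g)/(r−g) ⇒ P(r−g) = D₀(1+g) ⇒ g(P+D₀) = P·r − D₀
g = (P·r − D₀)/(P + D₀) = (€9,141,511.11×0.099 − €162,000.00) / (€9,141,511.11 + €162,000.00) = 0.079863

7.99%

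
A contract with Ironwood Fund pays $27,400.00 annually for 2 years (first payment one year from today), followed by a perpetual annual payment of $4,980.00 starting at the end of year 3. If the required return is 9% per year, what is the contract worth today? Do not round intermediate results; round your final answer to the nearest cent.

PV of 2-year annuity: $27,400.00 × [1 − (1+0.09)^−2] / 0.09 = 48199.64649
Perpetuity value at year 2: $4,980.00 / 0.09 = 55333.33333
PV of perpetuity: 55333.33333 / (1+0.09)^2 = 46572.95963
Total PV = 48199.64649 + 46572.95963 = 94772.60612

$94772.61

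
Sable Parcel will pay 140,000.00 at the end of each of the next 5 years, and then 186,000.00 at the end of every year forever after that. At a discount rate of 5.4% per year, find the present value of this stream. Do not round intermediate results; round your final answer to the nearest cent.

PV of 5-year annuity: 140,000.00 × [1 − (1+0.054)^−5] / 0.054 = 599482.80672
Perpetuity value at year 5: 186,000.00 / 0.054 = 3444444.44444
PV of perpetuity: 3444444.44444 / (1+0.054)^5 = 2647988.71551
Total PV = 599482.80672 + 2647988.71551 = 3247471.52224

3247471.52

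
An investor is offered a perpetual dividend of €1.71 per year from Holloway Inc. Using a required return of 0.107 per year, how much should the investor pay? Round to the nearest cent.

€15.98

Level perpetuity: PV = C / r = €1.71 / 0.107 = €15.98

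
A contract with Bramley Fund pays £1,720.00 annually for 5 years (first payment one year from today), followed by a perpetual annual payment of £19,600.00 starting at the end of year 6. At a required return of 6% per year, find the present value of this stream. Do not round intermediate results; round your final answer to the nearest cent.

PV of 5-year annuity: £1,720.00 × [1 − (1+0.06)^−5] / 0.06 = 7245.26571
Perpetuity value at year 5: £19,600.00 / 0.06 = 326666.66667
PV of perpetuity: 326666.66667 / (1+0.06)^5 = 244104.33647
Total PV = 7245.26571 + 244104.33647 = 251349.60218

£251349.60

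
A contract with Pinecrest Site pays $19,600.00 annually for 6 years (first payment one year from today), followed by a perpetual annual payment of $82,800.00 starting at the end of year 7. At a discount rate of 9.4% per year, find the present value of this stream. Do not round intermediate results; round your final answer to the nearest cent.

PV of 6-year annuity: $19,600.00 × [1 − (1+0.094)^−6] / 0.094 = 86885.23712
Perpetuity value at year 6: $82,800.00 / 0.094 = 880851.06383
PV of perpetuity: 880851.06383 / (1+0.094)^6 = 513805.26618
Total PV = 86885.23712 + 513805.26618 = 600690.50331

$600690.50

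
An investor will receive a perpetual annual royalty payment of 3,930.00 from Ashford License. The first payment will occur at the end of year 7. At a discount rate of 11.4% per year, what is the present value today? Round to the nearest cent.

Value at end of year 6: C / r = 3,930.00 / 0.114 = 34,473.6842
Discount to today: PV = 34,473.6842 / (1 + 0.114)^6 = 34,473.6842 / 1.911222 = 18,037.51

18037.51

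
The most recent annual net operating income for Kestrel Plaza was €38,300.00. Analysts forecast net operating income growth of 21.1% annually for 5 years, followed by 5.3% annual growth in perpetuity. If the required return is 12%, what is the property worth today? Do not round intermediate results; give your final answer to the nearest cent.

D_1 = 46381.30000
D_2 = 56167.75430
D_3 = 68019.15046
D_4 = 82371.19120
D_5 = 99751.51255
Terminal value at year 5: TV = D_5×(1+g_2)/(r−g_2) = 105038.34271/0.067 = 1567736.45840
P_0 = D_1/(1+r)^1 + D_2/(1+r)^2 + D_3/(1+r)^3 + D_4/(1+r)^4 + D_5/(1+r)^5 + TV/(1+r)^5
    = 41411.87500 + 44776.58984 + 48414.68777 + 52348.38115 + 56601.68712 + 889575.76919 = 1133128.99007

€1133128.99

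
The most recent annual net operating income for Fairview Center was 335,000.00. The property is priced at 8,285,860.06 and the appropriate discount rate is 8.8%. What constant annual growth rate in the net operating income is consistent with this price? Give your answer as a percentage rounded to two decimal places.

P = D₀(1+g)/(r−g) ⇒ P(r−g) = D₀(1+g) ⇒ g(P+D₀) = P·r − D₀
g = (P·r − D₀)/(P + D₀) = (8,285,860.06×0.088 − 335,000.00) / (8,285,860.06 + 335,000.00) = 0.045721

4.57%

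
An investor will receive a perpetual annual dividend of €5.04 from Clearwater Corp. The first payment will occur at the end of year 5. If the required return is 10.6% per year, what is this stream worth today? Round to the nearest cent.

€31.78

Value at end of year 4: C / r = €5.04 / 0.106 = €47.5472
Discount to today: PV = €47.5472 / (1 + 0.106)^4 = €47.5472 / 1.496306 = €31.78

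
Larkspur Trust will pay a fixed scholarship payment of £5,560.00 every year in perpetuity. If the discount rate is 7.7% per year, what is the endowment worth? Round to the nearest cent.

£72207.79

Level perpetuity: PV = C / r = £5,560.00 / 0.077 = £72,207.79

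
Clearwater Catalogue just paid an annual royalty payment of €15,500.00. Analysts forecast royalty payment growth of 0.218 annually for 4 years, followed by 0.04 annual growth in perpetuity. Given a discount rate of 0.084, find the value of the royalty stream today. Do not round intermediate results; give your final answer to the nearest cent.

€667640.81

D_1 = 18879.00000
D_2 = 22994.62200
D_3 = 28007.44960
D_4 = 34113.07361
Terminal value at year 4: TV = D_4×(1+g_2)/(r−g_2) = 35477.59655/0.044 = 806309.01255
P_0 = D_1/(1+r)^1 + D_2/(1+r)^2 + D_3/(1+r)^3 + D_4/(1+r)^4 + TV/(1+r)^4
    = 17416.05166 + 19568.95842 + 21987.99940 + 24706.07313 + 583961.72846 = 667640.81106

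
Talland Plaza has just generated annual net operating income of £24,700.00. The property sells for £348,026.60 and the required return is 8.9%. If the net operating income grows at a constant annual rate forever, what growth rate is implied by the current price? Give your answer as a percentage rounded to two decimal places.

P = D₀(1+g)/(r−g) ⇒ P(r−g) = D₀(1+g) ⇒ g(P+D₀) = P·r − D₀
g = (P·r − D₀)/(P + D₀) = (£348,026.60×0.089 − £24,700.00) / (£348,026.60 + £24,700.00) = 0.016834

1.68%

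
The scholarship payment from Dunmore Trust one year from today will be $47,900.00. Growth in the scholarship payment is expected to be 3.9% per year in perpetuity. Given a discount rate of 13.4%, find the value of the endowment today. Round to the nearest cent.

Growing perpetuity: P = D₁ / (r − g) = $47,900.0000 / (0.134 − 0.039) = $504,210.53

$504210.53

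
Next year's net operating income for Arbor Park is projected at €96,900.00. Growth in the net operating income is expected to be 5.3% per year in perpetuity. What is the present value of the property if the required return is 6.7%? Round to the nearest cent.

€6921428.57

Growing perpetuity: P = D₁ / (r − g) = €96,900.0000 / (0.067 − 0.053) = €6,921,428.57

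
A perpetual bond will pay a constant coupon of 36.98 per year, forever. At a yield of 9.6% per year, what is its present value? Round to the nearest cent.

385.21

Level perpetuity: PV = C / r = 36.98 / 0.096 = 385.21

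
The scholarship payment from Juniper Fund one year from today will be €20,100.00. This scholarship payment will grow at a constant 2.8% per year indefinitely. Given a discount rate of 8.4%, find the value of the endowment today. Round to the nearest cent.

€358928.57

Growing perpetuity: P = D₁ / (r − g) = €20,100.0000 / (0.084 − 0.028) = €358,928.57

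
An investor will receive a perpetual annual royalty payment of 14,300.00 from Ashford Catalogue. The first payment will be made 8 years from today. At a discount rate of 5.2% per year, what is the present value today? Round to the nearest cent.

Value at end of year 7: C / r = 14,300.00 / 0.052 = 275,000.0000
Discount to today: PV = 275,000.0000 / (1 + 0.052)^7 = 275,000.0000 / 1.425969 = 192,851.28

192851.28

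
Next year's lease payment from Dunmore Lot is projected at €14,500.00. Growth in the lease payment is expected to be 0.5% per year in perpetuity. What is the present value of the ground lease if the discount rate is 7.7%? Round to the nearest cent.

€201388.89

Growing perpetuity: P = D₁ / (r − g) = €14,500.0000 / (0.077 − 0.005) = €201,388.89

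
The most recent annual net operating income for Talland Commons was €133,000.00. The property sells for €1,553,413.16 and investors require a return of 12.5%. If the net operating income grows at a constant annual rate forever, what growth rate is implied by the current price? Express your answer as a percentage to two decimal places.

3.63%

P = D₀(1+g)/(r−g) ⇒ P(r−g) = D₀(1+g) ⇒ g(P+D₀) = P·r − D₀
g = (P·r − D₀)/(P + D₀) = (€1,553,413.16×0.125 − €133,000.00) / (€1,553,413.16 + €133,000.00) = 0.036276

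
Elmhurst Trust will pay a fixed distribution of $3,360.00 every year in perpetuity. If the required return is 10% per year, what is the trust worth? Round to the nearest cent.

$33600.00

Level perpetuity: PV = C / r = $3,360.00 / 0.1 = $33,600.00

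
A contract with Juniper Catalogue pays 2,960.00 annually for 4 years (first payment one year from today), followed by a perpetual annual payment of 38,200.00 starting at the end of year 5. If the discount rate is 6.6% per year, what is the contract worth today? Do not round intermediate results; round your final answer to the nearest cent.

458336.71

PV of 4-year annuity: 2,960.00 × [1 − (1+0.066)^−4] / 0.066 = 10117.35140
Perpetuity value at year 4: 38,200.00 / 0.066 = 578787.87879
PV of perpetuity: 578787.87879 / (1+0.066)^4 = 448219.35738
Total PV = 10117.35140 + 448219.35738 = 458336.70878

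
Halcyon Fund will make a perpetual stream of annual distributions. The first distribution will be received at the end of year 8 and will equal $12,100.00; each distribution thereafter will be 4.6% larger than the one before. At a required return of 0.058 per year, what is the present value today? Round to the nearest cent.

Value at end of year 7: C₁ / (r − g) = $12,100.00 / (0.058 − 0.046) = $1,008,333.3333
Discount to today: PV = $1,008,333.3333 / (1 + 0.058)^7 = $1,008,333.3333 / 1.483883 = $679,523.45

$679523.45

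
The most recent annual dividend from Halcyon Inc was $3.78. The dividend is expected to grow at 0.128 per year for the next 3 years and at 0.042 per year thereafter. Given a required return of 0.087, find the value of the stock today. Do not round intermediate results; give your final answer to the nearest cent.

$110.03

D_1 = 4.26384
D_2 = 4.80961
D_3 = 5.42524
Terminal value at year 3: TV = D_3×(1+g_2)/(r−g_2) = 5.65310/0.045 = 125.62449
P_0 = D_1/(1+r)^1 + D_2/(1+r)^2 + D_3/(1+r)^3 + TV/(1+r)^3
    = 3.92258 + 4.07053 + 4.22406 + 97.81054 = 110.02771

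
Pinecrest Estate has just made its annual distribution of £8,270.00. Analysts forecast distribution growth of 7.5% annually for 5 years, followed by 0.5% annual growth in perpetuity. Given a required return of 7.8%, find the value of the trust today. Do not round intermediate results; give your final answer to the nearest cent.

£153284.72

D_1 = 8890.25000
D_2 = 9557.01875
D_3 = 10273.79516
D_4 = 11044.32979
D_5 = 11872.65453
Terminal value at year 5: TV = D_5×(1+g_2)/(r−g_2) = 11932.01780/0.073 = 163452.29863
P_0 = D_1/(1+r)^1 + D_2/(1+r)^2 + D_3/(1+r)^3 + D_4/(1+r)^4 + D_5/(1+r)^5 + TV/(1+r)^5
    = 8246.98516 + 8224.03436 + 8201.14744 + 8178.32421 + 8155.56450 + 112278.66189 = 153284.71756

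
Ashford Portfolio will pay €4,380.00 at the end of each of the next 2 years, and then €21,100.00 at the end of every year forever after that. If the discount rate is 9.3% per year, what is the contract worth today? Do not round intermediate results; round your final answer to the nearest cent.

PV of 2-year annuity: €4,380.00 × [1 − (1+0.093)^−2] / 0.093 = 7673.66817
Perpetuity value at year 2: €21,100.00 / 0.093 = 226881.72043
PV of perpetuity: 226881.72043 / (1+0.093)^2 = 189914.96283
Total PV = 7673.66817 + 189914.96283 = 197588.63100

€197588.63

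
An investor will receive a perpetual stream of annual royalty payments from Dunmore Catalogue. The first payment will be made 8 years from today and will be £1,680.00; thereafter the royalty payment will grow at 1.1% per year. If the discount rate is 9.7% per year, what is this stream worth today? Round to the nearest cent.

Value at end of year 7: C₁ / (r − g) = £1,680.00 / (0.097 − 0.011) = £19,534.8837
Discount to today: PV = £19,534.8837 / (1 + 0.097)^7 = £19,534.8837 / 1.911817 = £10,217.97

£10217.97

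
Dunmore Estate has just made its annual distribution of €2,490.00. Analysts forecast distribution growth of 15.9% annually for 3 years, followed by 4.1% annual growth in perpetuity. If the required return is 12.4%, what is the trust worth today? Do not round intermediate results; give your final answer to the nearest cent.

€42184.13

D_1 = 2885.91000
D_2 = 3344.76969
D_3 = 3876.58807
Terminal value at year 3: TV = D_3×(1+g_2)/(r−g_2) = 4035.52818/0.083 = 48620.82147
P_0 = D_1/(1+r)^1 + D_2/(1+r)^2 + D_3/(1+r)^3 + TV/(1+r)^3
    = 2567.53559 + 2647.48554 + 2729.92504 + 34239.18026 = 42184.12642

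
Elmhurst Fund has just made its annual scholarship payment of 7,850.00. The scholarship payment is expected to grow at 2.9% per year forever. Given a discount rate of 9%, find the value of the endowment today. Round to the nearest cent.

D₁ = D₀ × (1 + g) = 7,850.00 × 1.029 = 8,077.6500
Growing perpetuity: P = D₁ / (r − g) = 8,077.6500 / (0.09 − 0.029) = 132,420.49

132420.49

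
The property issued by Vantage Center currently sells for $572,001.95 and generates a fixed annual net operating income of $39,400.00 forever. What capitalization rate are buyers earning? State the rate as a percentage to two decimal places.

6.89%

P = C/r ⇒ r = C/P = $39,400.00/$572,001.95 = 0.068881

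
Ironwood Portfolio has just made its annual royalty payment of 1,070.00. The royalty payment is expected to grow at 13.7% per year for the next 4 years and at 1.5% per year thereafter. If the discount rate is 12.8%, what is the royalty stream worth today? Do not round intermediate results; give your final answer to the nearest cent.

D_1 = 1216.59000
D_2 = 1383.26283
D_3 = 1572.76984
D_4 = 1788.23931
Terminal value at year 4: TV = D_4×(1+g_2)/(r−g_2) = 1815.06290/0.113 = 16062.50350
P_0 = D_1/(1+r)^1 + D_2/(1+r)^2 + D_3/(1+r)^3 + D_4/(1+r)^4 + TV/(1+r)^4
    = 1078.53723 + 1087.14258 + 1095.81659 + 1104.55981 + 9921.48858 = 14287.54480

14287.54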